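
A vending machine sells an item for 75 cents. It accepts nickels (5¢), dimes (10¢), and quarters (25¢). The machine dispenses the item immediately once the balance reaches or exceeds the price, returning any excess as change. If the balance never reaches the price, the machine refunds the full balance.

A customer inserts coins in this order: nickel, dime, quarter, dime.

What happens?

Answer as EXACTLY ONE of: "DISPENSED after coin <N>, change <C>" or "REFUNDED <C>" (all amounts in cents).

Price: 75¢
Coin 1 (nickel, 5¢): balance = 5¢
Coin 2 (dime, 10¢): balance = 15¢
Coin 3 (quarter, 25¢): balance = 40¢
Coin 4 (dime, 10¢): balance = 50¢
All coins inserted, balance 50¢ < price 75¢ → REFUND 50¢

Answer: REFUNDED 50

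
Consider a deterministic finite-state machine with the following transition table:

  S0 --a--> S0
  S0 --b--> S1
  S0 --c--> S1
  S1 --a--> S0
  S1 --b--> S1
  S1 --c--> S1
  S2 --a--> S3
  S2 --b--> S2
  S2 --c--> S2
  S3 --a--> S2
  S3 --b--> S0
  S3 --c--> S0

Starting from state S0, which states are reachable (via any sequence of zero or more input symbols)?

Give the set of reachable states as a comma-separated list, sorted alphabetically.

BFS from S0:
  visit S0: S0--a-->S0 (seen), S0--b-->S1 (new), S0--c-->S1 (seen)
  visit S1: S1--a-->S0 (seen), S1--b-->S1 (seen), S1--c-->S1 (seen)

Answer: S0, S1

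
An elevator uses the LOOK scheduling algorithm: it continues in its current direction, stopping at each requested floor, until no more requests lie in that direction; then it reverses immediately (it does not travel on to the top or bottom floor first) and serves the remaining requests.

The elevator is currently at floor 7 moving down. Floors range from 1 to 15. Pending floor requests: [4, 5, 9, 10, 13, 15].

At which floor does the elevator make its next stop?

Answer: 5

Derivation:
Current floor: 7, direction: down
Requests above: [9, 10, 13, 15]
Requests below: [4, 5]
Moving down and requests lie below → nearest below is max([4, 5]) = 5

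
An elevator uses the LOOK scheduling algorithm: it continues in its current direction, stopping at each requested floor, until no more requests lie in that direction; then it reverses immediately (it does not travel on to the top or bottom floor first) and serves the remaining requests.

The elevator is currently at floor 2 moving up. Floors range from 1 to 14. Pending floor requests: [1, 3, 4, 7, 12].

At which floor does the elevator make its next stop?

Current floor: 2, direction: up
Requests above: [3, 4, 7, 12]
Requests below: [1]
Moving up and requests lie above → nearest above is min([3, 4, 7, 12]) = 3

Answer: 3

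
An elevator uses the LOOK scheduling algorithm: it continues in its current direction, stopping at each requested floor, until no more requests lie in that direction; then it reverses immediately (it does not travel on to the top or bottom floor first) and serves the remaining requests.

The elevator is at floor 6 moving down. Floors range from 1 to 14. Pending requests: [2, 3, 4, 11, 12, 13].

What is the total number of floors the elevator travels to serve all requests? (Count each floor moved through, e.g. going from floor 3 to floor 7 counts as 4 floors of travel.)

Answer: 15

Derivation:
Start at floor 6 moving down, LOOK stop order: [4, 3, 2, 11, 12, 13]
  6 → 4: |4-6| = 2, total = 2
  4 → 3: |3-4| = 1, total = 3
  3 → 2: |2-3| = 1, total = 4
  2 → 11: |11-2| = 9, total = 13
  11 → 12: |12-11| = 1, total = 14
  12 → 13: |13-12| = 1, total = 15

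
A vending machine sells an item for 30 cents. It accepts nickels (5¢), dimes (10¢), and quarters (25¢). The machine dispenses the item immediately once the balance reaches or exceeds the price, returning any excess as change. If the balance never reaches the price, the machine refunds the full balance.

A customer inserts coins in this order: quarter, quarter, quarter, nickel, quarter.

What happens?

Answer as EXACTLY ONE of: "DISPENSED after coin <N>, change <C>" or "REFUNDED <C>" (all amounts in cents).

Answer: DISPENSED after coin 2, change 20

Derivation:
Price: 30¢
Coin 1 (quarter, 25¢): balance = 25¢
Coin 2 (quarter, 25¢): balance = 50¢
  → balance >= price → DISPENSE, change = 50 - 30 = 20¢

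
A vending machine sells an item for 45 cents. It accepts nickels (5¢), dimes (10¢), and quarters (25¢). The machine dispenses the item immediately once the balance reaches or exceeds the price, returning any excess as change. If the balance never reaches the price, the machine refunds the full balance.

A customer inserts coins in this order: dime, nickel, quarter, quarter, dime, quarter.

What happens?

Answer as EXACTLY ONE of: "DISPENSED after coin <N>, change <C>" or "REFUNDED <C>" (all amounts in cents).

Answer: DISPENSED after coin 4, change 20

Derivation:
Price: 45¢
Coin 1 (dime, 10¢): balance = 10¢
Coin 2 (nickel, 5¢): balance = 15¢
Coin 3 (quarter, 25¢): balance = 40¢
Coin 4 (quarter, 25¢): balance = 65¢
  → balance >= price → DISPENSE, change = 65 - 45 = 20¢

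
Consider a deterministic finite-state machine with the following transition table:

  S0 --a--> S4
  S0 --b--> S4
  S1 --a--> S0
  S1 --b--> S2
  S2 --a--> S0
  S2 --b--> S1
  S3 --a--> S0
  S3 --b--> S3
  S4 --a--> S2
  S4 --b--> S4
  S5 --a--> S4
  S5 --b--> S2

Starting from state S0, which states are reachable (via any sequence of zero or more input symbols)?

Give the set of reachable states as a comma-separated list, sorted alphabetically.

Answer: S0, S1, S2, S4

Derivation:
BFS from S0:
  visit S0: S0--a-->S4 (new), S0--b-->S4 (seen)
  visit S4: S4--a-->S2 (new), S4--b-->S4 (seen)
  visit S2: S2--a-->S0 (seen), S2--b-->S1 (new)
  visit S1: S1--a-->S0 (seen), S1--b-->S2 (seen)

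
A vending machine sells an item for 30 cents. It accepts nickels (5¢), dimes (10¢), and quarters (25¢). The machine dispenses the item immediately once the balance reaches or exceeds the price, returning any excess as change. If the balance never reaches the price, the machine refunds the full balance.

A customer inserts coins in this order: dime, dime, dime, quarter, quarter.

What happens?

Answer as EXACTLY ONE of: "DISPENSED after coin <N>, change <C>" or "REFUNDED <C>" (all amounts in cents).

Answer: DISPENSED after coin 3, change 0

Derivation:
Price: 30¢
Coin 1 (dime, 10¢): balance = 10¢
Coin 2 (dime, 10¢): balance = 20¢
Coin 3 (dime, 10¢): balance = 30¢
  → balance >= price → DISPENSE, change = 30 - 30 = 0¢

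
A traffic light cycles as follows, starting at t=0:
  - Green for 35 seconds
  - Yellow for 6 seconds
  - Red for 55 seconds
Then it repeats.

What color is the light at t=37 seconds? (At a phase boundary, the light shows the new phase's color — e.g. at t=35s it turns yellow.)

Answer: yellow

Derivation:
Cycle length = 35 + 6 + 55 = 96s
t = 37, phase_t = 37 mod 96 = 37
35 <= 37 < 41 (yellow end) → YELLOW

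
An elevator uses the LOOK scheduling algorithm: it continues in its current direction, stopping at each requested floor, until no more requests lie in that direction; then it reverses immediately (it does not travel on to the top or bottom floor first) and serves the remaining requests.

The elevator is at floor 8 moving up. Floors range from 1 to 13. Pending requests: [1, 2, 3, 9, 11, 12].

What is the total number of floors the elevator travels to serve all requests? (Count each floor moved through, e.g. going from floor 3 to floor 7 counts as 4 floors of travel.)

Start at floor 8 moving up, LOOK stop order: [9, 11, 12, 3, 2, 1]
  8 → 9: |9-8| = 1, total = 1
  9 → 11: |11-9| = 2, total = 3
  11 → 12: |12-11| = 1, total = 4
  12 → 3: |3-12| = 9, total = 13
  3 → 2: |2-3| = 1, total = 14
  2 → 1: |1-2| = 1, total = 15

Answer: 15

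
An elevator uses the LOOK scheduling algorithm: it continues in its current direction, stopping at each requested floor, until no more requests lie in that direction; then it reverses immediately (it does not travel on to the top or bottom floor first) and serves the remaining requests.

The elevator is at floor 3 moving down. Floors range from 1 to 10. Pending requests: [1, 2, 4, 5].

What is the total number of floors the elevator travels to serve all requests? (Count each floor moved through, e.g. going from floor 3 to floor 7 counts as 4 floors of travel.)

Start at floor 3 moving down, LOOK stop order: [2, 1, 4, 5]
  3 → 2: |2-3| = 1, total = 1
  2 → 1: |1-2| = 1, total = 2
  1 → 4: |4-1| = 3, total = 5
  4 → 5: |5-4| = 1, total = 6

Answer: 6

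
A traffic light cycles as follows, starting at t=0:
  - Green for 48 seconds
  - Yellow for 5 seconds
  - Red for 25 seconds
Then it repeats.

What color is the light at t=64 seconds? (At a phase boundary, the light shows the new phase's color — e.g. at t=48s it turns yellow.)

Cycle length = 48 + 5 + 25 = 78s
t = 64, phase_t = 64 mod 78 = 64
64 >= 53 → RED

Answer: red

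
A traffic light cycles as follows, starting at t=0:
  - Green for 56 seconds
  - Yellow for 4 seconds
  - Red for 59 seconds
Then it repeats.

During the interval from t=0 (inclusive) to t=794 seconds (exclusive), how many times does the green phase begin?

Answer: 7

Derivation:
Cycle = 56+4+59 = 119s
green phase starts at t = k*119 + 0 for k=0,1,2,...
Need k*119+0 < 794 → k < 6.672
k ∈ {0, ..., 6} → 7 starts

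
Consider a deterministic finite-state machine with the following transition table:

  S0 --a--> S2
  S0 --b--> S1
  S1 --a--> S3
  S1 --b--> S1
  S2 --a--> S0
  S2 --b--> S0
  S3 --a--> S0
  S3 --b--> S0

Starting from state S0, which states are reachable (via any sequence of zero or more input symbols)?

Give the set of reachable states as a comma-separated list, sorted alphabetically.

BFS from S0:
  visit S0: S0--a-->S2 (new), S0--b-->S1 (new)
  visit S2: S2--a-->S0 (seen), S2--b-->S0 (seen)
  visit S1: S1--a-->S3 (new), S1--b-->S1 (seen)
  visit S3: S3--a-->S0 (seen), S3--b-->S0 (seen)

Answer: S0, S1, S2, S3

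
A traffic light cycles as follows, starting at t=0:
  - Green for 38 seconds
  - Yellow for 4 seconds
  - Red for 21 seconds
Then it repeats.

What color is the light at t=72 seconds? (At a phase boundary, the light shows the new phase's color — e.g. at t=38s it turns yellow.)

Answer: green

Derivation:
Cycle length = 38 + 4 + 21 = 63s
t = 72, phase_t = 72 mod 63 = 9
9 < 38 (green end) → GREEN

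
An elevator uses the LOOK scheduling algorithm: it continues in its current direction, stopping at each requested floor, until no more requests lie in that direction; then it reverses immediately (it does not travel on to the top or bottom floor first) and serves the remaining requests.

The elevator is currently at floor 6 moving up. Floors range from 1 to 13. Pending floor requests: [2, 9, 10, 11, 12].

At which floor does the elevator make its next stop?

Current floor: 6, direction: up
Requests above: [9, 10, 11, 12]
Requests below: [2]
Moving up and requests lie above → nearest above is min([9, 10, 11, 12]) = 9

Answer: 9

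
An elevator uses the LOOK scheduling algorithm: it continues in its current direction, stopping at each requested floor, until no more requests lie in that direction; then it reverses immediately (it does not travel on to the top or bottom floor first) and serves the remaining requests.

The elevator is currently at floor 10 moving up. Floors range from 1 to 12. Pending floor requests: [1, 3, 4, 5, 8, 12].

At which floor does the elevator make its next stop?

Answer: 12

Derivation:
Current floor: 10, direction: up
Requests above: [12]
Requests below: [1, 3, 4, 5, 8]
Moving up and requests lie above → nearest above is min([12]) = 12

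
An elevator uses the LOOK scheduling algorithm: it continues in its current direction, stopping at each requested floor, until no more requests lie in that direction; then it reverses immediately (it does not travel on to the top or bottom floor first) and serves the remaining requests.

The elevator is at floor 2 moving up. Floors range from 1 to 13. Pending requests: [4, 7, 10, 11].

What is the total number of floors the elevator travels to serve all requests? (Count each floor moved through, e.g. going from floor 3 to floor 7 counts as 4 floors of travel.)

Answer: 9

Derivation:
Start at floor 2 moving up, LOOK stop order: [4, 7, 10, 11]
  2 → 4: |4-2| = 2, total = 2
  4 → 7: |7-4| = 3, total = 5
  7 → 10: |10-7| = 3, total = 8
  10 → 11: |11-10| = 1, total = 9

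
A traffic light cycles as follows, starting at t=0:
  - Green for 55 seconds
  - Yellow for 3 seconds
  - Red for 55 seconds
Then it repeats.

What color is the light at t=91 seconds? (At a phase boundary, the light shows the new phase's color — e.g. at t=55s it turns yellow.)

Answer: red

Derivation:
Cycle length = 55 + 3 + 55 = 113s
t = 91, phase_t = 91 mod 113 = 91
91 >= 58 → RED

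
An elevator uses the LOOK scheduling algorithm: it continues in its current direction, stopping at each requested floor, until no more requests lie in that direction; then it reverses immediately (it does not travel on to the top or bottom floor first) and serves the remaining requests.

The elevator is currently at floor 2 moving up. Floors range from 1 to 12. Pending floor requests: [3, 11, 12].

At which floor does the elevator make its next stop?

Answer: 3

Derivation:
Current floor: 2, direction: up
Requests above: [3, 11, 12]
Requests below: []
Moving up and requests lie above → nearest above is min([3, 11, 12]) = 3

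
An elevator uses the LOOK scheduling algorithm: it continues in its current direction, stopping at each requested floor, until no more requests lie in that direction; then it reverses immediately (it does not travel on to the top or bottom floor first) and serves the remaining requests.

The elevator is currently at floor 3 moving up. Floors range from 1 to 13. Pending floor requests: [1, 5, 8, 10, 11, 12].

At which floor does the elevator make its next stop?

Answer: 5

Derivation:
Current floor: 3, direction: up
Requests above: [5, 8, 10, 11, 12]
Requests below: [1]
Moving up and requests lie above → nearest above is min([5, 8, 10, 11, 12]) = 5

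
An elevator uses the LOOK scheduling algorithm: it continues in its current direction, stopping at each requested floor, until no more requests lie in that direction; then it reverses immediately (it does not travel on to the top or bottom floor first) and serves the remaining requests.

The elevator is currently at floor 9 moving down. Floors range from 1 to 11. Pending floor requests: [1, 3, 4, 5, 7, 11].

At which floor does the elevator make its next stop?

Answer: 7

Derivation:
Current floor: 9, direction: down
Requests above: [11]
Requests below: [1, 3, 4, 5, 7]
Moving down and requests lie below → nearest below is max([1, 3, 4, 5, 7]) = 7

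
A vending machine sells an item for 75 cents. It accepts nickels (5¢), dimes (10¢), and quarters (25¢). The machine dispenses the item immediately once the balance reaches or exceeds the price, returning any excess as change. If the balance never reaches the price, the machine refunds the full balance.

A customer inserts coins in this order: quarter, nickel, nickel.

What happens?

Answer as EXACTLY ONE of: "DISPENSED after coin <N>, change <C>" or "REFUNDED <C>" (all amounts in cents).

Price: 75¢
Coin 1 (quarter, 25¢): balance = 25¢
Coin 2 (nickel, 5¢): balance = 30¢
Coin 3 (nickel, 5¢): balance = 35¢
All coins inserted, balance 35¢ < price 75¢ → REFUND 35¢

Answer: REFUNDED 35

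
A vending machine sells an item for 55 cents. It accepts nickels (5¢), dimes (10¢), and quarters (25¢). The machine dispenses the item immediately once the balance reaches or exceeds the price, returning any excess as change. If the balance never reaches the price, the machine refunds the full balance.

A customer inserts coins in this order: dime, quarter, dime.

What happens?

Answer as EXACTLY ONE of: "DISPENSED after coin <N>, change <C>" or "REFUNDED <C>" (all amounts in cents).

Price: 55¢
Coin 1 (dime, 10¢): balance = 10¢
Coin 2 (quarter, 25¢): balance = 35¢
Coin 3 (dime, 10¢): balance = 45¢
All coins inserted, balance 45¢ < price 55¢ → REFUND 45¢

Answer: REFUNDED 45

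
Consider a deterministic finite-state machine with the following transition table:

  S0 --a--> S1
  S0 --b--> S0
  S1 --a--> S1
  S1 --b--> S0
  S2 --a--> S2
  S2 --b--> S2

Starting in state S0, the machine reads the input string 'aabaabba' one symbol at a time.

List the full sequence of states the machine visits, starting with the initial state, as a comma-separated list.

Start: S0
  read 'a': S0 --a--> S1
  read 'a': S1 --a--> S1
  read 'b': S1 --b--> S0
  read 'a': S0 --a--> S1
  read 'a': S1 --a--> S1
  read 'b': S1 --b--> S0
  read 'b': S0 --b--> S0
  read 'a': S0 --a--> S1

Answer: S0, S1, S1, S0, S1, S1, S0, S0, S1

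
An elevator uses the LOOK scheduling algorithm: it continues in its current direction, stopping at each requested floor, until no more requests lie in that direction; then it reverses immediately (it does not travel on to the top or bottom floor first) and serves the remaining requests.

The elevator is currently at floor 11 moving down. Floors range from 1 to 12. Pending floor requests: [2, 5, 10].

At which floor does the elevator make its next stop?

Current floor: 11, direction: down
Requests above: []
Requests below: [2, 5, 10]
Moving down and requests lie below → nearest below is max([2, 5, 10]) = 10

Answer: 10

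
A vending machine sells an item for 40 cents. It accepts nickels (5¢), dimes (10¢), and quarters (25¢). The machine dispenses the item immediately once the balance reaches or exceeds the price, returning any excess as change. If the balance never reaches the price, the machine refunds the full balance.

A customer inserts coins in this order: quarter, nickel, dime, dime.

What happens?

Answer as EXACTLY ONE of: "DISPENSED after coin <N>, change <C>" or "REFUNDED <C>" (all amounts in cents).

Price: 40¢
Coin 1 (quarter, 25¢): balance = 25¢
Coin 2 (nickel, 5¢): balance = 30¢
Coin 3 (dime, 10¢): balance = 40¢
  → balance >= price → DISPENSE, change = 40 - 40 = 0¢

Answer: DISPENSED after coin 3, change 0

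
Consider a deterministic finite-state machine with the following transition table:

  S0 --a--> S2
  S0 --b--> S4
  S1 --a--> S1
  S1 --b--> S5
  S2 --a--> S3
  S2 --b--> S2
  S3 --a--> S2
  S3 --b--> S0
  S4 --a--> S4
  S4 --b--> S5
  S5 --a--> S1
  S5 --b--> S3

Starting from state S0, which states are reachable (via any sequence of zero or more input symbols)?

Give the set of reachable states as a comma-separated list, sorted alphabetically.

BFS from S0:
  visit S0: S0--a-->S2 (new), S0--b-->S4 (new)
  visit S2: S2--a-->S3 (new), S2--b-->S2 (seen)
  visit S4: S4--a-->S4 (seen), S4--b-->S5 (new)
  visit S3: S3--a-->S2 (seen), S3--b-->S0 (seen)
  visit S5: S5--a-->S1 (new), S5--b-->S3 (seen)
  visit S1: S1--a-->S1 (seen), S1--b-->S5 (seen)

Answer: S0, S1, S2, S3, S4, S5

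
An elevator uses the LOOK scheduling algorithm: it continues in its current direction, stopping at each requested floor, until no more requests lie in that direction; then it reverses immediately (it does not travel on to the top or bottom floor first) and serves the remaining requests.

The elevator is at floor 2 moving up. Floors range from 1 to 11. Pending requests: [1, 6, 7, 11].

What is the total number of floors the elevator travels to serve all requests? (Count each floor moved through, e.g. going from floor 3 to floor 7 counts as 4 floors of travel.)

Start at floor 2 moving up, LOOK stop order: [6, 7, 11, 1]
  2 → 6: |6-2| = 4, total = 4
  6 → 7: |7-6| = 1, total = 5
  7 → 11: |11-7| = 4, total = 9
  11 → 1: |1-11| = 10, total = 19

Answer: 19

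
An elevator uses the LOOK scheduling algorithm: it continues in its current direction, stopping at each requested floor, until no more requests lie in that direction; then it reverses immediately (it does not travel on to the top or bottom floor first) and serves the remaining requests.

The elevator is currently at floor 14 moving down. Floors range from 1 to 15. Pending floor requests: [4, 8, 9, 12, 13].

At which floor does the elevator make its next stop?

Current floor: 14, direction: down
Requests above: []
Requests below: [4, 8, 9, 12, 13]
Moving down and requests lie below → nearest below is max([4, 8, 9, 12, 13]) = 13

Answer: 13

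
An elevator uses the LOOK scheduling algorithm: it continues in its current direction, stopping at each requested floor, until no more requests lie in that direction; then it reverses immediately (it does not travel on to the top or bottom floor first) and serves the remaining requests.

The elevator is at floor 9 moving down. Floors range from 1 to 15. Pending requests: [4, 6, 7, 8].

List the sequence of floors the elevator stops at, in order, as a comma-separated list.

Current: 9, moving DOWN
Serve below first (descending): [8, 7, 6, 4]
Then reverse, serve above (ascending): []

Answer: 8, 7, 6, 4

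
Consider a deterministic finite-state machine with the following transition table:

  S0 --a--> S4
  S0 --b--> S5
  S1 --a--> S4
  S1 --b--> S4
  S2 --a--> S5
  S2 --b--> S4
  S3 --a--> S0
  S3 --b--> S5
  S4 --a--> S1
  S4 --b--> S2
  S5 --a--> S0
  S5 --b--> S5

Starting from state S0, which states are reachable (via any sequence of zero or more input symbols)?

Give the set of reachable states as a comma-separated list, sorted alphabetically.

BFS from S0:
  visit S0: S0--a-->S4 (new), S0--b-->S5 (new)
  visit S4: S4--a-->S1 (new), S4--b-->S2 (new)
  visit S5: S5--a-->S0 (seen), S5--b-->S5 (seen)
  visit S1: S1--a-->S4 (seen), S1--b-->S4 (seen)
  visit S2: S2--a-->S5 (seen), S2--b-->S4 (seen)

Answer: S0, S1, S2, S4, S5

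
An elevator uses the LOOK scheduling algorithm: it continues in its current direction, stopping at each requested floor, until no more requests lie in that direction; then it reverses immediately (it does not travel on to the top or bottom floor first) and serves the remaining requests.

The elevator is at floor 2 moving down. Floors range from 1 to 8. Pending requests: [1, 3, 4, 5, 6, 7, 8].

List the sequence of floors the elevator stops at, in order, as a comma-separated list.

Answer: 1, 3, 4, 5, 6, 7, 8

Derivation:
Current: 2, moving DOWN
Serve below first (descending): [1]
Then reverse, serve above (ascending): [3, 4, 5, 6, 7, 8]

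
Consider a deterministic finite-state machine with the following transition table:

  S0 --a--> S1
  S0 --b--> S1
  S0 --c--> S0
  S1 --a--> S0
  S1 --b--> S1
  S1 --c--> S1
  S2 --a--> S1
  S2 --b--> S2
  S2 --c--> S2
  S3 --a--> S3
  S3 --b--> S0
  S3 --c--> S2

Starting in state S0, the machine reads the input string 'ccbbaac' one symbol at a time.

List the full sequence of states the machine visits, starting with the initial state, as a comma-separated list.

Answer: S0, S0, S0, S1, S1, S0, S1, S1

Derivation:
Start: S0
  read 'c': S0 --c--> S0
  read 'c': S0 --c--> S0
  read 'b': S0 --b--> S1
  read 'b': S1 --b--> S1
  read 'a': S1 --a--> S0
  read 'a': S0 --a--> S1
  read 'c': S1 --c--> S1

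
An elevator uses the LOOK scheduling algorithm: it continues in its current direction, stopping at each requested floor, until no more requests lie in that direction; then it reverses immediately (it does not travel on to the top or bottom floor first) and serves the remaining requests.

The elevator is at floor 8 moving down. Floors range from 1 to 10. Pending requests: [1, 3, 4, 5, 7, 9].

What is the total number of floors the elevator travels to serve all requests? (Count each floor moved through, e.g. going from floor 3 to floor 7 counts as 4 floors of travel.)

Answer: 15

Derivation:
Start at floor 8 moving down, LOOK stop order: [7, 5, 4, 3, 1, 9]
  8 → 7: |7-8| = 1, total = 1
  7 → 5: |5-7| = 2, total = 3
  5 → 4: |4-5| = 1, total = 4
  4 → 3: |3-4| = 1, total = 5
  3 → 1: |1-3| = 2, total = 7
  1 → 9: |9-1| = 8, total = 15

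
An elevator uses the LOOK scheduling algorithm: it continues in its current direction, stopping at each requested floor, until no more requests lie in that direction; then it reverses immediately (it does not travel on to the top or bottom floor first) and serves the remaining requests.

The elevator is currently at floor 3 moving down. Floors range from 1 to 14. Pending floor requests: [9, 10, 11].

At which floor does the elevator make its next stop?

Answer: 9

Derivation:
Current floor: 3, direction: down
Requests above: [9, 10, 11]
Requests below: []
Moving down but no requests below → reverse; nearest above is min([9, 10, 11]) = 9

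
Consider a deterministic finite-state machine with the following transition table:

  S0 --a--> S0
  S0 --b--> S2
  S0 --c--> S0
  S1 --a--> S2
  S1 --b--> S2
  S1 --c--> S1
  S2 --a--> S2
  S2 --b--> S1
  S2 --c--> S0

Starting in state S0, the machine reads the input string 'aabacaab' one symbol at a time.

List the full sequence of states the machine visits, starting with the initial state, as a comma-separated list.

Start: S0
  read 'a': S0 --a--> S0
  read 'a': S0 --a--> S0
  read 'b': S0 --b--> S2
  read 'a': S2 --a--> S2
  read 'c': S2 --c--> S0
  read 'a': S0 --a--> S0
  read 'a': S0 --a--> S0
  read 'b': S0 --b--> S2

Answer: S0, S0, S0, S2, S2, S0, S0, S0, S2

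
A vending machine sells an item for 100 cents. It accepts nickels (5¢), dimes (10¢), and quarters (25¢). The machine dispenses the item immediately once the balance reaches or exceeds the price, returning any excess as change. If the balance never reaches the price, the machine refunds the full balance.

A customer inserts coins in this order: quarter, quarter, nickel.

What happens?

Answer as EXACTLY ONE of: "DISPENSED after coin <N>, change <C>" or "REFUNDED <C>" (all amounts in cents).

Price: 100¢
Coin 1 (quarter, 25¢): balance = 25¢
Coin 2 (quarter, 25¢): balance = 50¢
Coin 3 (nickel, 5¢): balance = 55¢
All coins inserted, balance 55¢ < price 100¢ → REFUND 55¢

Answer: REFUNDED 55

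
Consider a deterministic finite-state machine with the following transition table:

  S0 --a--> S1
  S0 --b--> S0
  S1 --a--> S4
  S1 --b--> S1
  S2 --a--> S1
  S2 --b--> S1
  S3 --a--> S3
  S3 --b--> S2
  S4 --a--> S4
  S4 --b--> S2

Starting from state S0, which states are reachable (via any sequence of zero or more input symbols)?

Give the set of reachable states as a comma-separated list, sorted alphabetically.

Answer: S0, S1, S2, S4

Derivation:
BFS from S0:
  visit S0: S0--a-->S1 (new), S0--b-->S0 (seen)
  visit S1: S1--a-->S4 (new), S1--b-->S1 (seen)
  visit S4: S4--a-->S4 (seen), S4--b-->S2 (new)
  visit S2: S2--a-->S1 (seen), S2--b-->S1 (seen)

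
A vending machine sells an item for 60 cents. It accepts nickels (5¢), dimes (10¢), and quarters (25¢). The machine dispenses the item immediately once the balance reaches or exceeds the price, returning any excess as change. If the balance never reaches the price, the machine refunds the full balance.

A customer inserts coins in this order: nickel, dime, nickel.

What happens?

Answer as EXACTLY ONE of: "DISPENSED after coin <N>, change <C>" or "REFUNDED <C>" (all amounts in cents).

Price: 60¢
Coin 1 (nickel, 5¢): balance = 5¢
Coin 2 (dime, 10¢): balance = 15¢
Coin 3 (nickel, 5¢): balance = 20¢
All coins inserted, balance 20¢ < price 60¢ → REFUND 20¢

Answer: REFUNDED 20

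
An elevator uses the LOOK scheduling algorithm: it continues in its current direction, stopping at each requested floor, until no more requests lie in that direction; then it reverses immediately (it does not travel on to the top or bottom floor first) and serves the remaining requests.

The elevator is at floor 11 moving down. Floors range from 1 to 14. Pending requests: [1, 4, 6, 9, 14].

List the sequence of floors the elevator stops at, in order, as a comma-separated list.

Current: 11, moving DOWN
Serve below first (descending): [9, 6, 4, 1]
Then reverse, serve above (ascending): [14]

Answer: 9, 6, 4, 1, 14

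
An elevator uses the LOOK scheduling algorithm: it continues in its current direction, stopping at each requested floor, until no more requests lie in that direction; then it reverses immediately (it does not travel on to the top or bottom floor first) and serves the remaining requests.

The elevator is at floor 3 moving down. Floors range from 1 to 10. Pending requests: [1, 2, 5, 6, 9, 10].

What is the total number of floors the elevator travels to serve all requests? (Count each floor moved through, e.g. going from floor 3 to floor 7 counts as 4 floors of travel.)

Start at floor 3 moving down, LOOK stop order: [2, 1, 5, 6, 9, 10]
  3 → 2: |2-3| = 1, total = 1
  2 → 1: |1-2| = 1, total = 2
  1 → 5: |5-1| = 4, total = 6
  5 → 6: |6-5| = 1, total = 7
  6 → 9: |9-6| = 3, total = 10
  9 → 10: |10-9| = 1, total = 11

Answer: 11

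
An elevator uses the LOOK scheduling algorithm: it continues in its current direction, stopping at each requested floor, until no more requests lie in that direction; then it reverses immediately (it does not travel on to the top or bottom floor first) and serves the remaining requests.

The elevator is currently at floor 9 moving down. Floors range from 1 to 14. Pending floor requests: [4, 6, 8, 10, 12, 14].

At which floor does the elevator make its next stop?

Answer: 8

Derivation:
Current floor: 9, direction: down
Requests above: [10, 12, 14]
Requests below: [4, 6, 8]
Moving down and requests lie below → nearest below is max([4, 6, 8]) = 8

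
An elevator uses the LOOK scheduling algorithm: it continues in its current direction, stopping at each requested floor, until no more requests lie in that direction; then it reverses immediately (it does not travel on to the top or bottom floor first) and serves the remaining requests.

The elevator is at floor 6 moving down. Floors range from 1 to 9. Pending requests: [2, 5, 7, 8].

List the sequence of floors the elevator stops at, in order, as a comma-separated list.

Answer: 5, 2, 7, 8

Derivation:
Current: 6, moving DOWN
Serve below first (descending): [5, 2]
Then reverse, serve above (ascending): [7, 8]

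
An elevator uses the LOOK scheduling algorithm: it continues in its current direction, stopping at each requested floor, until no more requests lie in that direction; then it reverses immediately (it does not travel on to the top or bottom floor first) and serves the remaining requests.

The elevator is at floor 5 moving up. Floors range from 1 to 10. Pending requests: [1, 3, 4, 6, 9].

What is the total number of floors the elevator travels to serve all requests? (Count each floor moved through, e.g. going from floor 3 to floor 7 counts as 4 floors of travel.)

Start at floor 5 moving up, LOOK stop order: [6, 9, 4, 3, 1]
  5 → 6: |6-5| = 1, total = 1
  6 → 9: |9-6| = 3, total = 4
  9 → 4: |4-9| = 5, total = 9
  4 → 3: |3-4| = 1, total = 10
  3 → 1: |1-3| = 2, total = 12

Answer: 12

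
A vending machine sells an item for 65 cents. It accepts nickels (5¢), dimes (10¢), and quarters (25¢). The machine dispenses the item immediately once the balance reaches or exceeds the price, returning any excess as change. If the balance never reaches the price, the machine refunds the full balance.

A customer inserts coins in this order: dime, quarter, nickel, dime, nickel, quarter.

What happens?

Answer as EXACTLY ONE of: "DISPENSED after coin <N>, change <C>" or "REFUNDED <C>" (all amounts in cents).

Price: 65¢
Coin 1 (dime, 10¢): balance = 10¢
Coin 2 (quarter, 25¢): balance = 35¢
Coin 3 (nickel, 5¢): balance = 40¢
Coin 4 (dime, 10¢): balance = 50¢
Coin 5 (nickel, 5¢): balance = 55¢
Coin 6 (quarter, 25¢): balance = 80¢
  → balance >= price → DISPENSE, change = 80 - 65 = 15¢

Answer: DISPENSED after coin 6, change 15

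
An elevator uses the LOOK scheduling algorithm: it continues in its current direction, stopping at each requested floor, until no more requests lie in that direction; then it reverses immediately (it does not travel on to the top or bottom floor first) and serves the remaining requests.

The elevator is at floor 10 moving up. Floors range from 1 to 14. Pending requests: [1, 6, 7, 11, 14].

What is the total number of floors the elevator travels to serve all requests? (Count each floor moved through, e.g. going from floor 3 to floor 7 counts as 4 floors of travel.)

Start at floor 10 moving up, LOOK stop order: [11, 14, 7, 6, 1]
  10 → 11: |11-10| = 1, total = 1
  11 → 14: |14-11| = 3, total = 4
  14 → 7: |7-14| = 7, total = 11
  7 → 6: |6-7| = 1, total = 12
  6 → 1: |1-6| = 5, total = 17

Answer: 17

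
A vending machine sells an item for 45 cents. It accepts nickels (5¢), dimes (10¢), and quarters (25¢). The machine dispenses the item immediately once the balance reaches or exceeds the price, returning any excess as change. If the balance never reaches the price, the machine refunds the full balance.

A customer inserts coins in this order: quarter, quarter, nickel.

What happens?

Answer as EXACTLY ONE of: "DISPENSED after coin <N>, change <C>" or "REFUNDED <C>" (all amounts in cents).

Price: 45¢
Coin 1 (quarter, 25¢): balance = 25¢
Coin 2 (quarter, 25¢): balance = 50¢
  → balance >= price → DISPENSE, change = 50 - 45 = 5¢

Answer: DISPENSED after coin 2, change 5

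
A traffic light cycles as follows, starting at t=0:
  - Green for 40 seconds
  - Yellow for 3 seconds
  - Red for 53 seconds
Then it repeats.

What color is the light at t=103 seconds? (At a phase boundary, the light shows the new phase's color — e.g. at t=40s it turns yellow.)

Cycle length = 40 + 3 + 53 = 96s
t = 103, phase_t = 103 mod 96 = 7
7 < 40 (green end) → GREEN

Answer: green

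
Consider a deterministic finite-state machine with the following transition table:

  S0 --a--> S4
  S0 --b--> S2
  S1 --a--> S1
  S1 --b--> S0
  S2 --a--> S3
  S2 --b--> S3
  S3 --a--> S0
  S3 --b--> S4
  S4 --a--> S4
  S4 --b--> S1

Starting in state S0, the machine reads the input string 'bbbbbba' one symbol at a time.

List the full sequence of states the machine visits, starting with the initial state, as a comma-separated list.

Answer: S0, S2, S3, S4, S1, S0, S2, S3

Derivation:
Start: S0
  read 'b': S0 --b--> S2
  read 'b': S2 --b--> S3
  read 'b': S3 --b--> S4
  read 'b': S4 --b--> S1
  read 'b': S1 --b--> S0
  read 'b': S0 --b--> S2
  read 'a': S2 --a--> S3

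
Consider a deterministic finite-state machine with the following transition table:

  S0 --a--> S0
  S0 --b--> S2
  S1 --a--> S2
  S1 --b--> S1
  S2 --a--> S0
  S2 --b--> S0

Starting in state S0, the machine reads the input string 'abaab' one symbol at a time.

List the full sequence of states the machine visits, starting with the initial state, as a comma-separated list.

Start: S0
  read 'a': S0 --a--> S0
  read 'b': S0 --b--> S2
  read 'a': S2 --a--> S0
  read 'a': S0 --a--> S0
  read 'b': S0 --b--> S2

Answer: S0, S0, S2, S0, S0, S2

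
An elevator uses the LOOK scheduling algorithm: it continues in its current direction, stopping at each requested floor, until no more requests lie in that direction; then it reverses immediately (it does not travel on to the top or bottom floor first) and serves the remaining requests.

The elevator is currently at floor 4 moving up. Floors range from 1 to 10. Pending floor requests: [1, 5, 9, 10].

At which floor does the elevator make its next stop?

Answer: 5

Derivation:
Current floor: 4, direction: up
Requests above: [5, 9, 10]
Requests below: [1]
Moving up and requests lie above → nearest above is min([5, 9, 10]) = 5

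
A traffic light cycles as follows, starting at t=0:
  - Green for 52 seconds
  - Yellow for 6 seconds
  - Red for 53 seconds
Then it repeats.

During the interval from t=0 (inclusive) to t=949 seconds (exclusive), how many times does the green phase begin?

Cycle = 52+6+53 = 111s
green phase starts at t = k*111 + 0 for k=0,1,2,...
Need k*111+0 < 949 → k < 8.550
k ∈ {0, ..., 8} → 9 starts

Answer: 9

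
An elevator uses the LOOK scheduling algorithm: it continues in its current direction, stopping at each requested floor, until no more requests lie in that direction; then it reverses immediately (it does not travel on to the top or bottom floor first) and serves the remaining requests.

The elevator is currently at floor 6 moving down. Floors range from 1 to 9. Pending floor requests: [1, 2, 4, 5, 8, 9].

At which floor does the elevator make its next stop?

Answer: 5

Derivation:
Current floor: 6, direction: down
Requests above: [8, 9]
Requests below: [1, 2, 4, 5]
Moving down and requests lie below → nearest below is max([1, 2, 4, 5]) = 5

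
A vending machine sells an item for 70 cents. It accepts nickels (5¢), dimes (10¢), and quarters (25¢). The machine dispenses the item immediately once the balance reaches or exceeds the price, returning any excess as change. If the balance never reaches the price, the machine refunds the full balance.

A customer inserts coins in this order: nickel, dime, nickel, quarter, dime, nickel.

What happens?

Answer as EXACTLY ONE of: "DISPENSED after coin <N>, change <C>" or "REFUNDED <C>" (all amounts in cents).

Price: 70¢
Coin 1 (nickel, 5¢): balance = 5¢
Coin 2 (dime, 10¢): balance = 15¢
Coin 3 (nickel, 5¢): balance = 20¢
Coin 4 (quarter, 25¢): balance = 45¢
Coin 5 (dime, 10¢): balance = 55¢
Coin 6 (nickel, 5¢): balance = 60¢
All coins inserted, balance 60¢ < price 70¢ → REFUND 60¢

Answer: REFUNDED 60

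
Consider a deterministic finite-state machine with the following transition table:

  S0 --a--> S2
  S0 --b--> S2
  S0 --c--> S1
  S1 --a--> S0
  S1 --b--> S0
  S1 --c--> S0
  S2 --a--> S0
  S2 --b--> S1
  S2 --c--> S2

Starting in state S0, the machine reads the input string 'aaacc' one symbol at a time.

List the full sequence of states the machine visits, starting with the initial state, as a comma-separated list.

Start: S0
  read 'a': S0 --a--> S2
  read 'a': S2 --a--> S0
  read 'a': S0 --a--> S2
  read 'c': S2 --c--> S2
  read 'c': S2 --c--> S2

Answer: S0, S2, S0, S2, S2, S2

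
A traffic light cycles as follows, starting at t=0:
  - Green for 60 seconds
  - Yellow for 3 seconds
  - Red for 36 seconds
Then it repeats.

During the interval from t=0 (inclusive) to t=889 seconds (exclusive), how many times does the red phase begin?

Answer: 9

Derivation:
Cycle = 60+3+36 = 99s
red phase starts at t = k*99 + 63 for k=0,1,2,...
Need k*99+63 < 889 → k < 8.343
k ∈ {0, ..., 8} → 9 starts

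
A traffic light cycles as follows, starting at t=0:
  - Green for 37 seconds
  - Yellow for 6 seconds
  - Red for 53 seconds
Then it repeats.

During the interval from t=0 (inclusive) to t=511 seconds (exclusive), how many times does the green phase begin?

Answer: 6

Derivation:
Cycle = 37+6+53 = 96s
green phase starts at t = k*96 + 0 for k=0,1,2,...
Need k*96+0 < 511 → k < 5.323
k ∈ {0, ..., 5} → 6 starts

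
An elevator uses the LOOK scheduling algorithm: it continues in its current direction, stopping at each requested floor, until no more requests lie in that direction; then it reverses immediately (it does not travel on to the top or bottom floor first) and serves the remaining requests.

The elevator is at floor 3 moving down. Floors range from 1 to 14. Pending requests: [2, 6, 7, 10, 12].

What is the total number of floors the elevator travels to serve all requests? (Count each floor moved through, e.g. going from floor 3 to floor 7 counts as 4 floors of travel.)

Answer: 11

Derivation:
Start at floor 3 moving down, LOOK stop order: [2, 6, 7, 10, 12]
  3 → 2: |2-3| = 1, total = 1
  2 → 6: |6-2| = 4, total = 5
  6 → 7: |7-6| = 1, total = 6
  7 → 10: |10-7| = 3, total = 9
  10 → 12: |12-10| = 2, total = 11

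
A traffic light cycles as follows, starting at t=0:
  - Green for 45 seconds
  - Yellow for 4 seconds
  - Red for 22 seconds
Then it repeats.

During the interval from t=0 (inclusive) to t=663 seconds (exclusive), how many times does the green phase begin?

Answer: 10

Derivation:
Cycle = 45+4+22 = 71s
green phase starts at t = k*71 + 0 for k=0,1,2,...
Need k*71+0 < 663 → k < 9.338
k ∈ {0, ..., 9} → 10 starts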